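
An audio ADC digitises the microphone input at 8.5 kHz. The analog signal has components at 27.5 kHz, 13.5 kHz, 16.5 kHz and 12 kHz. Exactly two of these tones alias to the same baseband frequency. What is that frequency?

fs/2 = 4.25 kHz.
27.5 kHz mod fs = 2 kHz.
2 kHz ≤ fs/2 = 4.25 kHz, appears at 2 kHz.
13.5 kHz mod fs = 5 kHz.
5 kHz > fs/2 = 4.25 kHz, folds to fs − 5 kHz = 3.5 kHz.
16.5 kHz mod fs = 8 kHz.
8 kHz > fs/2 = 4.25 kHz, folds to fs − 8 kHz = 0.5 kHz.
12 kHz mod fs = 3.5 kHz.
3.5 kHz ≤ fs/2 = 4.25 kHz, appears at 3.5 kHz.
12 kHz and 13.5 kHz both map to 3.5 kHz.

3.5 kHz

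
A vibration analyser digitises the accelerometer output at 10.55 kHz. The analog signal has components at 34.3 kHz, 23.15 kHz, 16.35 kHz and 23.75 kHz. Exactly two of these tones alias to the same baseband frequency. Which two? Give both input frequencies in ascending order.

23.75 kHz, 34.3 kHz

fs/2 = 5.275 kHz.
34.3 kHz mod fs = 2.65 kHz.
2.65 kHz ≤ fs/2 = 5.275 kHz, appears at 2.65 kHz.
23.15 kHz mod fs = 2.05 kHz.
2.05 kHz ≤ fs/2 = 5.275 kHz, appears at 2.05 kHz.
16.35 kHz mod fs = 5.8 kHz.
5.8 kHz > fs/2 = 5.275 kHz, folds to fs − 5.8 kHz = 4.75 kHz.
23.75 kHz mod fs = 2.65 kHz.
2.65 kHz ≤ fs/2 = 5.275 kHz, appears at 2.65 kHz.
23.75 kHz and 34.3 kHz both map to 2.65 kHz.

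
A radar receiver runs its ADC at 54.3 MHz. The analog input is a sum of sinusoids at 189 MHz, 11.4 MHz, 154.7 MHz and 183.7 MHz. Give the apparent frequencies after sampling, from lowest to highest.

fs/2 = 27.15 MHz.
189 MHz mod fs = 26.1 MHz.
26.1 MHz ≤ fs/2 = 27.15 MHz, appears at 26.1 MHz.
11.4 MHz ≤ fs/2 = 27.15 MHz, passes unchanged.
154.7 MHz mod fs = 46.1 MHz.
46.1 MHz > fs/2 = 27.15 MHz, folds to fs − 46.1 MHz = 8.2 MHz.
183.7 MHz mod fs = 20.8 MHz.
20.8 MHz ≤ fs/2 = 27.15 MHz, appears at 20.8 MHz.
Distinct values: {8.2 MHz, 11.4 MHz, 20.8 MHz, 26.1 MHz}.

8.2 MHz, 11.4 MHz, 20.8 MHz, 26.1 MHz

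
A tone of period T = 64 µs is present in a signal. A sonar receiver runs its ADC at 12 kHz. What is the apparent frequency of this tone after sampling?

T = 64 µs → f = 1/T = 15.625 kHz.
15.625 kHz mod fs = 3.625 kHz.
3.625 kHz ≤ fs/2 = 6 kHz, appears at 3.625 kHz.

3.625 kHz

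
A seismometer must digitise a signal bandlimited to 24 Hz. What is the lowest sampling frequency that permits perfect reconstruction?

Nyquist rate = 2 × 24 Hz = 48 Hz.

48 Hz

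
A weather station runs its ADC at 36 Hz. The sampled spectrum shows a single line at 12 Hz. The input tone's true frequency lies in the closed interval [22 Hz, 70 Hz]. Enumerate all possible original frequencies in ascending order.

Frequencies that alias to 12 Hz are k·fs ± 12 Hz for integer k ≥ 0.
k=0: 12 Hz.
k=1: 24 Hz, 48 Hz.
k=2: 60 Hz, 84 Hz.
k=3: 96 Hz, 120 Hz.
Within [22 Hz, 70 Hz]: 24 Hz, 48 Hz, 60 Hz.

24 Hz, 48 Hz, 60 Hz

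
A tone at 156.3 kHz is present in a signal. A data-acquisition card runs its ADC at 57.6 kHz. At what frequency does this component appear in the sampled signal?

156.3 kHz mod fs = 41.1 kHz.
41.1 kHz > fs/2 = 28.8 kHz, folds to fs − 41.1 kHz = 16.5 kHz.

16.5 kHz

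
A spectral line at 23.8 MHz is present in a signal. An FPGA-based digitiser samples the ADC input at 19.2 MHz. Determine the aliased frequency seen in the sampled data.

23.8 MHz mod fs = 4.6 MHz.
4.6 MHz ≤ fs/2 = 9.6 MHz, appears at 4.6 MHz.

4.6 MHz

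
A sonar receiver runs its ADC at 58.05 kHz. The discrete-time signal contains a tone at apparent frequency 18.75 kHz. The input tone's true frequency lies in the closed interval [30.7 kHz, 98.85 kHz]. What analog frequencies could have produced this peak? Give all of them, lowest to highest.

Frequencies that alias to 18.75 kHz are k·fs ± 18.75 kHz for integer k ≥ 0.
k=0: 18.75 kHz.
k=1: 39.3 kHz, 76.8 kHz.
k=2: 97.35 kHz, 134.85 kHz.
k=3: 155.4 kHz, 192.9 kHz.
Within [30.7 kHz, 98.85 kHz]: 39.3 kHz, 76.8 kHz, 97.35 kHz.

39.3 kHz, 76.8 kHz, 97.35 kHz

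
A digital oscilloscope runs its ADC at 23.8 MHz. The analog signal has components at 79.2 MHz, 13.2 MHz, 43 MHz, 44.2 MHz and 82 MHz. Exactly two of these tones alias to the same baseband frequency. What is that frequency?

fs/2 = 11.9 MHz.
79.2 MHz mod fs = 7.8 MHz.
7.8 MHz ≤ fs/2 = 11.9 MHz, appears at 7.8 MHz.
13.2 MHz > fs/2 = 11.9 MHz, folds to fs − 13.2 MHz = 10.6 MHz.
43 MHz mod fs = 19.2 MHz.
19.2 MHz > fs/2 = 11.9 MHz, folds to fs − 19.2 MHz = 4.6 MHz.
44.2 MHz mod fs = 20.4 MHz.
20.4 MHz > fs/2 = 11.9 MHz, folds to fs − 20.4 MHz = 3.4 MHz.
82 MHz mod fs = 10.6 MHz.
10.6 MHz ≤ fs/2 = 11.9 MHz, appears at 10.6 MHz.
13.2 MHz and 82 MHz both map to 10.6 MHz.

10.6 MHz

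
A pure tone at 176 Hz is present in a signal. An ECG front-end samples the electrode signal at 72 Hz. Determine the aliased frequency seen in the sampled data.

176 Hz mod fs = 32 Hz.
32 Hz ≤ fs/2 = 36 Hz, appears at 32 Hz.

32 Hz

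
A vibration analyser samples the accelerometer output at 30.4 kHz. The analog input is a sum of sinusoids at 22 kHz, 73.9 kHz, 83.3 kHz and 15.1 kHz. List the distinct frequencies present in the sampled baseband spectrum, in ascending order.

7.9 kHz, 8.4 kHz, 13.1 kHz, 15.1 kHz

fs/2 = 15.2 kHz.
22 kHz > fs/2 = 15.2 kHz, folds to fs − 22 kHz = 8.4 kHz.
73.9 kHz mod fs = 13.1 kHz.
13.1 kHz ≤ fs/2 = 15.2 kHz, appears at 13.1 kHz.
83.3 kHz mod fs = 22.5 kHz.
22.5 kHz > fs/2 = 15.2 kHz, folds to fs − 22.5 kHz = 7.9 kHz.
15.1 kHz ≤ fs/2 = 15.2 kHz, passes unchanged.
Distinct values: {7.9 kHz, 8.4 kHz, 13.1 kHz, 15.1 kHz}.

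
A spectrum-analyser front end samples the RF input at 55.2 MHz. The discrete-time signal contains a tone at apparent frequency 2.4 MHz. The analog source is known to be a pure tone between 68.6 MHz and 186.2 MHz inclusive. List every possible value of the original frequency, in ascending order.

108 MHz, 112.8 MHz, 163.2 MHz, 168 MHz

Frequencies that alias to 2.4 MHz are k·fs ± 2.4 MHz for integer k ≥ 0.
k=0: 2.4 MHz.
k=1: 52.8 MHz, 57.6 MHz.
k=2: 108 MHz, 112.8 MHz.
k=3: 163.2 MHz, 168 MHz.
k=4: 218.4 MHz, 223.2 MHz.
Within [68.6 MHz, 186.2 MHz]: 108 MHz, 112.8 MHz, 163.2 MHz, 168 MHz.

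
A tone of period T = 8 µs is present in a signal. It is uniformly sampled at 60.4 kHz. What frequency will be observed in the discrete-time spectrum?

T = 8 µs → f = 1/T = 125 kHz.
125 kHz mod fs = 4.2 kHz.
4.2 kHz ≤ fs/2 = 30.2 kHz, appears at 4.2 kHz.

4.2 kHz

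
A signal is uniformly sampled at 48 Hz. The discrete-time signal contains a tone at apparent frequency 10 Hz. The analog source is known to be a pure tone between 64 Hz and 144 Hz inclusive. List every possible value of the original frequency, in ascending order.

86 Hz, 106 Hz, 134 Hz

Frequencies that alias to 10 Hz are k·fs ± 10 Hz for integer k ≥ 0.
k=0: 10 Hz.
k=1: 38 Hz, 58 Hz.
k=2: 86 Hz, 106 Hz.
k=3: 134 Hz, 154 Hz.
k=4: 182 Hz, 202 Hz.
Within [64 Hz, 144 Hz]: 86 Hz, 106 Hz, 134 Hz.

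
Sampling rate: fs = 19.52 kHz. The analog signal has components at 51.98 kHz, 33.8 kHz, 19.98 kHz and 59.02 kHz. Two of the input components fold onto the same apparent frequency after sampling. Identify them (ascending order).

19.98 kHz, 59.02 kHz

fs/2 = 9.76 kHz.
51.98 kHz mod fs = 12.94 kHz.
12.94 kHz > fs/2 = 9.76 kHz, folds to fs − 12.94 kHz = 6.58 kHz.
33.8 kHz mod fs = 14.28 kHz.
14.28 kHz > fs/2 = 9.76 kHz, folds to fs − 14.28 kHz = 5.24 kHz.
19.98 kHz mod fs = 0.46 kHz.
0.46 kHz ≤ fs/2 = 9.76 kHz, appears at 0.46 kHz.
59.02 kHz mod fs = 0.46 kHz.
0.46 kHz ≤ fs/2 = 9.76 kHz, appears at 0.46 kHz.
19.98 kHz and 59.02 kHz both map to 0.46 kHz.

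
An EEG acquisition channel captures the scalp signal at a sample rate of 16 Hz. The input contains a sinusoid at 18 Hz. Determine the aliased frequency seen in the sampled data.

2 Hz

18 Hz mod fs = 2 Hz.
2 Hz ≤ fs/2 = 8 Hz, appears at 2 Hz.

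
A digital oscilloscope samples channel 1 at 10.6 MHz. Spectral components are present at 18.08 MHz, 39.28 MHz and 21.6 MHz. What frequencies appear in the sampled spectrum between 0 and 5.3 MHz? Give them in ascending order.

fs/2 = 5.3 MHz.
18.08 MHz mod fs = 7.48 MHz.
7.48 MHz > fs/2 = 5.3 MHz, folds to fs − 7.48 MHz = 3.12 MHz.
39.28 MHz mod fs = 7.48 MHz.
7.48 MHz > fs/2 = 5.3 MHz, folds to fs − 7.48 MHz = 3.12 MHz.
21.6 MHz mod fs = 0.4 MHz.
0.4 MHz ≤ fs/2 = 5.3 MHz, appears at 0.4 MHz.
Distinct values: {0.4 MHz, 3.12 MHz}.

0.4 MHz, 3.12 MHz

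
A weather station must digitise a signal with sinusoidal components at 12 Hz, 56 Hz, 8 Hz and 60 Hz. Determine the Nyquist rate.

120 Hz

Highest-frequency component: 60 Hz.
Nyquist rate = 2 × 60 Hz = 120 Hz.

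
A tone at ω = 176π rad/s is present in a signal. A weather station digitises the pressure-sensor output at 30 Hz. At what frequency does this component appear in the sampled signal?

2 Hz

ω = 176π rad/s → f = ω/(2π) = 88 Hz.
88 Hz mod fs = 28 Hz.
28 Hz > fs/2 = 15 Hz, folds to fs − 28 Hz = 2 Hz.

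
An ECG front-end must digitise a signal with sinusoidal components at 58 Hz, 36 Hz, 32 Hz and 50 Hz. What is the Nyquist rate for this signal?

Highest-frequency component: 58 Hz.
Nyquist rate = 2 × 58 Hz = 116 Hz.

116 Hz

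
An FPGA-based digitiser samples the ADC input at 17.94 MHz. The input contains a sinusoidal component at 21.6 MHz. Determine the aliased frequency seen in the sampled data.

3.66 MHz

21.6 MHz mod fs = 3.66 MHz.
3.66 MHz ≤ fs/2 = 8.97 MHz, appears at 3.66 MHz.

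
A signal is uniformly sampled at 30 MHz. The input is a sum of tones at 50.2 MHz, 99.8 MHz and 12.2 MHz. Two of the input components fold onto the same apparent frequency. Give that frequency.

fs/2 = 15 MHz.
50.2 MHz mod fs = 20.2 MHz.
20.2 MHz > fs/2 = 15 MHz, folds to fs − 20.2 MHz = 9.8 MHz.
99.8 MHz mod fs = 9.8 MHz.
9.8 MHz ≤ fs/2 = 15 MHz, appears at 9.8 MHz.
12.2 MHz ≤ fs/2 = 15 MHz, passes unchanged.
50.2 MHz and 99.8 MHz both map to 9.8 MHz.

9.8 MHz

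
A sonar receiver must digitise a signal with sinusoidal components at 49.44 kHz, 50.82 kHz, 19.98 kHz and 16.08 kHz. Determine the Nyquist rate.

Highest-frequency component: 50.82 kHz.
Nyquist rate = 2 × 50.82 kHz = 101.64 kHz.

101.64 kHz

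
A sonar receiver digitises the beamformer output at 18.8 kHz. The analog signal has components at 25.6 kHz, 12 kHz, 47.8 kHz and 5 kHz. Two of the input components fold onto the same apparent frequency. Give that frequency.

fs/2 = 9.4 kHz.
25.6 kHz mod fs = 6.8 kHz.
6.8 kHz ≤ fs/2 = 9.4 kHz, appears at 6.8 kHz.
12 kHz > fs/2 = 9.4 kHz, folds to fs − 12 kHz = 6.8 kHz.
47.8 kHz mod fs = 10.2 kHz.
10.2 kHz > fs/2 = 9.4 kHz, folds to fs − 10.2 kHz = 8.6 kHz.
5 kHz ≤ fs/2 = 9.4 kHz, passes unchanged.
12 kHz and 25.6 kHz both map to 6.8 kHz.

6.8 kHz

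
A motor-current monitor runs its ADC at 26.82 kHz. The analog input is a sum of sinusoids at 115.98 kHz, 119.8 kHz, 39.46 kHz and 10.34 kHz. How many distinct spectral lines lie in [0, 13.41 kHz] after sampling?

fs/2 = 13.41 kHz.
115.98 kHz mod fs = 8.7 kHz.
8.7 kHz ≤ fs/2 = 13.41 kHz, appears at 8.7 kHz.
119.8 kHz mod fs = 12.52 kHz.
12.52 kHz ≤ fs/2 = 13.41 kHz, appears at 12.52 kHz.
39.46 kHz mod fs = 12.64 kHz.
12.64 kHz ≤ fs/2 = 13.41 kHz, appears at 12.64 kHz.
10.34 kHz ≤ fs/2 = 13.41 kHz, passes unchanged.
Distinct values: {8.7 kHz, 10.34 kHz, 12.52 kHz, 12.64 kHz} → 4.

4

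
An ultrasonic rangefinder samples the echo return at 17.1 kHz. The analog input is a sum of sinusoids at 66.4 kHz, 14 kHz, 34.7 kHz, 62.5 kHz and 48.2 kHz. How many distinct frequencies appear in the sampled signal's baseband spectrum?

fs/2 = 8.55 kHz.
66.4 kHz mod fs = 15.1 kHz.
15.1 kHz > fs/2 = 8.55 kHz, folds to fs − 15.1 kHz = 2 kHz.
14 kHz > fs/2 = 8.55 kHz, folds to fs − 14 kHz = 3.1 kHz.
34.7 kHz mod fs = 0.5 kHz.
0.5 kHz ≤ fs/2 = 8.55 kHz, appears at 0.5 kHz.
62.5 kHz mod fs = 11.2 kHz.
11.2 kHz > fs/2 = 8.55 kHz, folds to fs − 11.2 kHz = 5.9 kHz.
48.2 kHz mod fs = 14 kHz.
14 kHz > fs/2 = 8.55 kHz, folds to fs − 14 kHz = 3.1 kHz.
Distinct values: {0.5 kHz, 2 kHz, 3.1 kHz, 5.9 kHz} → 4.

4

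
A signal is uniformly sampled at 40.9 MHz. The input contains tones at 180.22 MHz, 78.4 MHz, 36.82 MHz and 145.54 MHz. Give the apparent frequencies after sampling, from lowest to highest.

fs/2 = 20.45 MHz.
180.22 MHz mod fs = 16.62 MHz.
16.62 MHz ≤ fs/2 = 20.45 MHz, appears at 16.62 MHz.
78.4 MHz mod fs = 37.5 MHz.
37.5 MHz > fs/2 = 20.45 MHz, folds to fs − 37.5 MHz = 3.4 MHz.
36.82 MHz > fs/2 = 20.45 MHz, folds to fs − 36.82 MHz = 4.08 MHz.
145.54 MHz mod fs = 22.84 MHz.
22.84 MHz > fs/2 = 20.45 MHz, folds to fs − 22.84 MHz = 18.06 MHz.
Distinct values: {3.4 MHz, 4.08 MHz, 16.62 MHz, 18.06 MHz}.

3.4 MHz, 4.08 MHz, 16.62 MHz, 18.06 MHz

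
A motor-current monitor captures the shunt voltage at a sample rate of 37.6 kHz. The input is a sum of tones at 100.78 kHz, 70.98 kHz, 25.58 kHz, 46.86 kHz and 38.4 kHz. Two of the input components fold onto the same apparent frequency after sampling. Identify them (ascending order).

fs/2 = 18.8 kHz.
100.78 kHz mod fs = 25.58 kHz.
25.58 kHz > fs/2 = 18.8 kHz, folds to fs − 25.58 kHz = 12.02 kHz.
70.98 kHz mod fs = 33.38 kHz.
33.38 kHz > fs/2 = 18.8 kHz, folds to fs − 33.38 kHz = 4.22 kHz.
25.58 kHz > fs/2 = 18.8 kHz, folds to fs − 25.58 kHz = 12.02 kHz.
46.86 kHz mod fs = 9.26 kHz.
9.26 kHz ≤ fs/2 = 18.8 kHz, appears at 9.26 kHz.
38.4 kHz mod fs = 0.8 kHz.
0.8 kHz ≤ fs/2 = 18.8 kHz, appears at 0.8 kHz.
25.58 kHz and 100.78 kHz both map to 12.02 kHz.

25.58 kHz, 100.78 kHz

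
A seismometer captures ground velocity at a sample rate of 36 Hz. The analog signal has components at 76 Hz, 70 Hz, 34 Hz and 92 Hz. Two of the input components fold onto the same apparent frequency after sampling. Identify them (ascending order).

fs/2 = 18 Hz.
76 Hz mod fs = 4 Hz.
4 Hz ≤ fs/2 = 18 Hz, appears at 4 Hz.
70 Hz mod fs = 34 Hz.
34 Hz > fs/2 = 18 Hz, folds to fs − 34 Hz = 2 Hz.
34 Hz > fs/2 = 18 Hz, folds to fs − 34 Hz = 2 Hz.
92 Hz mod fs = 20 Hz.
20 Hz > fs/2 = 18 Hz, folds to fs − 20 Hz = 16 Hz.
34 Hz and 70 Hz both map to 2 Hz.

34 Hz, 70 Hz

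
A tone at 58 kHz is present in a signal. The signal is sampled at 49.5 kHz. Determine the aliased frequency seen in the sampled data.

8.5 kHz

58 kHz mod fs = 8.5 kHz.
8.5 kHz ≤ fs/2 = 24.75 kHz, appears at 8.5 kHz.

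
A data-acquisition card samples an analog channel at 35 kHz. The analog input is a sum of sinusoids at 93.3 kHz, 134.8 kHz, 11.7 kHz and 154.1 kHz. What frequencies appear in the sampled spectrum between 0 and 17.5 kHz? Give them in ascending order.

5.2 kHz, 11.7 kHz, 14.1 kHz

fs/2 = 17.5 kHz.
93.3 kHz mod fs = 23.3 kHz.
23.3 kHz > fs/2 = 17.5 kHz, folds to fs − 23.3 kHz = 11.7 kHz.
134.8 kHz mod fs = 29.8 kHz.
29.8 kHz > fs/2 = 17.5 kHz, folds to fs − 29.8 kHz = 5.2 kHz.
11.7 kHz ≤ fs/2 = 17.5 kHz, passes unchanged.
154.1 kHz mod fs = 14.1 kHz.
14.1 kHz ≤ fs/2 = 17.5 kHz, appears at 14.1 kHz.
Distinct values: {5.2 kHz, 11.7 kHz, 14.1 kHz}.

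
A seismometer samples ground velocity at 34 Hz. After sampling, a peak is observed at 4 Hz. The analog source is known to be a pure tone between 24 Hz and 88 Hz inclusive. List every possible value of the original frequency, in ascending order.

Frequencies that alias to 4 Hz are k·fs ± 4 Hz for integer k ≥ 0.
k=0: 4 Hz.
k=1: 30 Hz, 38 Hz.
k=2: 64 Hz, 72 Hz.
k=3: 98 Hz, 106 Hz.
Within [24 Hz, 88 Hz]: 30 Hz, 38 Hz, 64 Hz, 72 Hz.

30 Hz, 38 Hz, 64 Hz, 72 Hz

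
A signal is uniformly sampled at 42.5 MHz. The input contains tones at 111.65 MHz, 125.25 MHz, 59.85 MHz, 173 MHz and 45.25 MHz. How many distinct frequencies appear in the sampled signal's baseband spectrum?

5

fs/2 = 21.25 MHz.
111.65 MHz mod fs = 26.65 MHz.
26.65 MHz > fs/2 = 21.25 MHz, folds to fs − 26.65 MHz = 15.85 MHz.
125.25 MHz mod fs = 40.25 MHz.
40.25 MHz > fs/2 = 21.25 MHz, folds to fs − 40.25 MHz = 2.25 MHz.
59.85 MHz mod fs = 17.35 MHz.
17.35 MHz ≤ fs/2 = 21.25 MHz, appears at 17.35 MHz.
173 MHz mod fs = 3 MHz.
3 MHz ≤ fs/2 = 21.25 MHz, appears at 3 MHz.
45.25 MHz mod fs = 2.75 MHz.
2.75 MHz ≤ fs/2 = 21.25 MHz, appears at 2.75 MHz.
Distinct values: {2.25 MHz, 2.75 MHz, 3 MHz, 15.85 MHz, 17.35 MHz} → 5.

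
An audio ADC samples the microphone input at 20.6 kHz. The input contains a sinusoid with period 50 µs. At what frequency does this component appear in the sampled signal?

0.6 kHz

T = 50 µs → f = 1/T = 20 kHz.
20 kHz > fs/2 = 10.3 kHz, folds to fs − 20 kHz = 0.6 kHz.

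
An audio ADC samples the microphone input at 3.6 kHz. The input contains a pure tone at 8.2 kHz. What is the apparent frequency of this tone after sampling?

1 kHz

8.2 kHz mod fs = 1 kHz.
1 kHz ≤ fs/2 = 1.8 kHz, appears at 1 kHz.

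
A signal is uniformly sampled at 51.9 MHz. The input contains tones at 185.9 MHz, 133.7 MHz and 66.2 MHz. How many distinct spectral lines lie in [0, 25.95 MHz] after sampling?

3

fs/2 = 25.95 MHz.
185.9 MHz mod fs = 30.2 MHz.
30.2 MHz > fs/2 = 25.95 MHz, folds to fs − 30.2 MHz = 21.7 MHz.
133.7 MHz mod fs = 29.9 MHz.
29.9 MHz > fs/2 = 25.95 MHz, folds to fs − 29.9 MHz = 22 MHz.
66.2 MHz mod fs = 14.3 MHz.
14.3 MHz ≤ fs/2 = 25.95 MHz, appears at 14.3 MHz.
Distinct values: {14.3 MHz, 21.7 MHz, 22 MHz} → 3.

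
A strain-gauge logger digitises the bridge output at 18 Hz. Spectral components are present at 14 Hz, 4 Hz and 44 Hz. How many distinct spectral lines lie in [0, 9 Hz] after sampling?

2

fs/2 = 9 Hz.
14 Hz > fs/2 = 9 Hz, folds to fs − 14 Hz = 4 Hz.
4 Hz ≤ fs/2 = 9 Hz, passes unchanged.
44 Hz mod fs = 8 Hz.
8 Hz ≤ fs/2 = 9 Hz, appears at 8 Hz.
Distinct values: {4 Hz, 8 Hz} → 2.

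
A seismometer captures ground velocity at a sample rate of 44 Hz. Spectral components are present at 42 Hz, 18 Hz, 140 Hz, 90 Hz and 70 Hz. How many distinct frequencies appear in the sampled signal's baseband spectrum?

3

fs/2 = 22 Hz.
42 Hz > fs/2 = 22 Hz, folds to fs − 42 Hz = 2 Hz.
18 Hz ≤ fs/2 = 22 Hz, passes unchanged.
140 Hz mod fs = 8 Hz.
8 Hz ≤ fs/2 = 22 Hz, appears at 8 Hz.
90 Hz mod fs = 2 Hz.
2 Hz ≤ fs/2 = 22 Hz, appears at 2 Hz.
70 Hz mod fs = 26 Hz.
26 Hz > fs/2 = 22 Hz, folds to fs − 26 Hz = 18 Hz.
Distinct values: {2 Hz, 8 Hz, 18 Hz} → 3.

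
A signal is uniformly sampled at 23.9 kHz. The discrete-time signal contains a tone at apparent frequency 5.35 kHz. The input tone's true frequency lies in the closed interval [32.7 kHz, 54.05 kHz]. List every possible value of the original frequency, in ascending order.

42.45 kHz, 53.15 kHz

Frequencies that alias to 5.35 kHz are k·fs ± 5.35 kHz for integer k ≥ 0.
k=0: 5.35 kHz.
k=1: 18.55 kHz, 29.25 kHz.
k=2: 42.45 kHz, 53.15 kHz.
k=3: 66.35 kHz, 77.05 kHz.
Within [32.7 kHz, 54.05 kHz]: 42.45 kHz, 53.15 kHz.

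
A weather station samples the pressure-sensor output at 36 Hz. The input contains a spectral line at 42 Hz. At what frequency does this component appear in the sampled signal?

6 Hz

42 Hz mod fs = 6 Hz.
6 Hz ≤ fs/2 = 18 Hz, appears at 6 Hz.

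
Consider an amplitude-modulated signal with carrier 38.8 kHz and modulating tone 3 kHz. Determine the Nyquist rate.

83.6 kHz

AM sidebands sit at fc ± fm = 35.8 kHz and 41.8 kHz.
Highest-frequency component: 41.8 kHz.
Nyquist rate = 2 × 41.8 kHz = 83.6 kHz.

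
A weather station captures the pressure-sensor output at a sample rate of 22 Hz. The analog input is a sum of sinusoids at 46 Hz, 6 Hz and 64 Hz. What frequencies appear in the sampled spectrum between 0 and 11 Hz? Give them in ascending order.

fs/2 = 11 Hz.
46 Hz mod fs = 2 Hz.
2 Hz ≤ fs/2 = 11 Hz, appears at 2 Hz.
6 Hz ≤ fs/2 = 11 Hz, passes unchanged.
64 Hz mod fs = 20 Hz.
20 Hz > fs/2 = 11 Hz, folds to fs − 20 Hz = 2 Hz.
Distinct values: {2 Hz, 6 Hz}.

2 Hz, 6 Hz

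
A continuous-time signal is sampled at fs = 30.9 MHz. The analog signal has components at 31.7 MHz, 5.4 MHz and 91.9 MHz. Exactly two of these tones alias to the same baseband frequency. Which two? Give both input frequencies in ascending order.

31.7 MHz, 91.9 MHz

fs/2 = 15.45 MHz.
31.7 MHz mod fs = 0.8 MHz.
0.8 MHz ≤ fs/2 = 15.45 MHz, appears at 0.8 MHz.
5.4 MHz ≤ fs/2 = 15.45 MHz, passes unchanged.
91.9 MHz mod fs = 30.1 MHz.
30.1 MHz > fs/2 = 15.45 MHz, folds to fs − 30.1 MHz = 0.8 MHz.
31.7 MHz and 91.9 MHz both map to 0.8 MHz.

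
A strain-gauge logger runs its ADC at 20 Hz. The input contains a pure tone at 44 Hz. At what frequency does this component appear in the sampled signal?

44 Hz mod fs = 4 Hz.
4 Hz ≤ fs/2 = 10 Hz, appears at 4 Hz.

4 Hz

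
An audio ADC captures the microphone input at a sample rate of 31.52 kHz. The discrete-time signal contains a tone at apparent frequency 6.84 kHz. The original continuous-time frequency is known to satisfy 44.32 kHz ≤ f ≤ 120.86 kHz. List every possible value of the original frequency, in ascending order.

Frequencies that alias to 6.84 kHz are k·fs ± 6.84 kHz for integer k ≥ 0.
k=0: 6.84 kHz.
k=1: 24.68 kHz, 38.36 kHz.
k=2: 56.2 kHz, 69.88 kHz.
k=3: 87.72 kHz, 101.4 kHz.
k=4: 119.24 kHz, 132.92 kHz.
k=5: 150.76 kHz, 164.44 kHz.
Within [44.32 kHz, 120.86 kHz]: 56.2 kHz, 69.88 kHz, 87.72 kHz, 101.4 kHz, 119.24 kHz.

56.2 kHz, 69.88 kHz, 87.72 kHz, 101.4 kHz, 119.24 kHz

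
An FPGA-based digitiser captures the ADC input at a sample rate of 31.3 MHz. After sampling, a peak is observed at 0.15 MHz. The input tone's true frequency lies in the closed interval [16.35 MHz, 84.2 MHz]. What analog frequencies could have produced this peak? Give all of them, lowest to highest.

Frequencies that alias to 0.15 MHz are k·fs ± 0.15 MHz for integer k ≥ 0.
k=0: 0.15 MHz.
k=1: 31.15 MHz, 31.45 MHz.
k=2: 62.45 MHz, 62.75 MHz.
k=3: 93.75 MHz, 94.05 MHz.
Within [16.35 MHz, 84.2 MHz]: 31.15 MHz, 31.45 MHz, 62.45 MHz, 62.75 MHz.

31.15 MHz, 31.45 MHz, 62.45 MHz, 62.75 MHz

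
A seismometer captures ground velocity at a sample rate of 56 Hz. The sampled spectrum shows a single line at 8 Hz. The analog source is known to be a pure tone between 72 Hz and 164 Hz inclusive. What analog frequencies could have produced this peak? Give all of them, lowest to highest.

104 Hz, 120 Hz, 160 Hz

Frequencies that alias to 8 Hz are k·fs ± 8 Hz for integer k ≥ 0.
k=0: 8 Hz.
k=1: 48 Hz, 64 Hz.
k=2: 104 Hz, 120 Hz.
k=3: 160 Hz, 176 Hz.
k=4: 216 Hz, 232 Hz.
Within [72 Hz, 164 Hz]: 104 Hz, 120 Hz, 160 Hz.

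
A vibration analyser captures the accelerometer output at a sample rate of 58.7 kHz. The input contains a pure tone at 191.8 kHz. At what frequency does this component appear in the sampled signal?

191.8 kHz mod fs = 15.7 kHz.
15.7 kHz ≤ fs/2 = 29.35 kHz, appears at 15.7 kHz.

15.7 kHz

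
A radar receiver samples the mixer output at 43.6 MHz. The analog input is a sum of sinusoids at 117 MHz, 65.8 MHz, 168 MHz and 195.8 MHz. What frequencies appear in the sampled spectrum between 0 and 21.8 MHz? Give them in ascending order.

6.4 MHz, 13.8 MHz, 21.4 MHz

fs/2 = 21.8 MHz.
117 MHz mod fs = 29.8 MHz.
29.8 MHz > fs/2 = 21.8 MHz, folds to fs − 29.8 MHz = 13.8 MHz.
65.8 MHz mod fs = 22.2 MHz.
22.2 MHz > fs/2 = 21.8 MHz, folds to fs − 22.2 MHz = 21.4 MHz.
168 MHz mod fs = 37.2 MHz.
37.2 MHz > fs/2 = 21.8 MHz, folds to fs − 37.2 MHz = 6.4 MHz.
195.8 MHz mod fs = 21.4 MHz.
21.4 MHz ≤ fs/2 = 21.8 MHz, appears at 21.4 MHz.
Distinct values: {6.4 MHz, 13.8 MHz, 21.4 MHz}.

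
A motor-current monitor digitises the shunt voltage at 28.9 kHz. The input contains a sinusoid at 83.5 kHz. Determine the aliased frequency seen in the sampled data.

3.2 kHz

83.5 kHz mod fs = 25.7 kHz.
25.7 kHz > fs/2 = 14.45 kHz, folds to fs − 25.7 kHz = 3.2 kHz.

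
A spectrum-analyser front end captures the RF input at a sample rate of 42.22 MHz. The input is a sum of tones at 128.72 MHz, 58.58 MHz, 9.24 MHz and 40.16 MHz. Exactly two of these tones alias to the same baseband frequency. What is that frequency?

2.06 MHz

fs/2 = 21.11 MHz.
128.72 MHz mod fs = 2.06 MHz.
2.06 MHz ≤ fs/2 = 21.11 MHz, appears at 2.06 MHz.
58.58 MHz mod fs = 16.36 MHz.
16.36 MHz ≤ fs/2 = 21.11 MHz, appears at 16.36 MHz.
9.24 MHz ≤ fs/2 = 21.11 MHz, passes unchanged.
40.16 MHz > fs/2 = 21.11 MHz, folds to fs − 40.16 MHz = 2.06 MHz.
40.16 MHz and 128.72 MHz both map to 2.06 MHz.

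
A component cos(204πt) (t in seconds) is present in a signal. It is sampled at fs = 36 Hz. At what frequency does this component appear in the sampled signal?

ω = 204π rad/s → f = ω/(2π) = 102 Hz.
102 Hz mod fs = 30 Hz.
30 Hz > fs/2 = 18 Hz, folds to fs − 30 Hz = 6 Hz.

6 Hz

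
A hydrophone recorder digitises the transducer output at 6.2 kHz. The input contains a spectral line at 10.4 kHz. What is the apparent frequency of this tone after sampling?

10.4 kHz mod fs = 4.2 kHz.
4.2 kHz > fs/2 = 3.1 kHz, folds to fs − 4.2 kHz = 2 kHz.

2 kHz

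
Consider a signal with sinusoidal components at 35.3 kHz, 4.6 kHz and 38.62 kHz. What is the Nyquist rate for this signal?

Highest-frequency component: 38.62 kHz.
Nyquist rate = 2 × 38.62 kHz = 77.24 kHz.

77.24 kHz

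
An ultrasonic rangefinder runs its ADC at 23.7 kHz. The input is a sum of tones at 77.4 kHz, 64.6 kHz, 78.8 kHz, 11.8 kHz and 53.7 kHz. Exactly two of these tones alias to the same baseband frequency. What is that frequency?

6.3 kHz

fs/2 = 11.85 kHz.
77.4 kHz mod fs = 6.3 kHz.
6.3 kHz ≤ fs/2 = 11.85 kHz, appears at 6.3 kHz.
64.6 kHz mod fs = 17.2 kHz.
17.2 kHz > fs/2 = 11.85 kHz, folds to fs − 17.2 kHz = 6.5 kHz.
78.8 kHz mod fs = 7.7 kHz.
7.7 kHz ≤ fs/2 = 11.85 kHz, appears at 7.7 kHz.
11.8 kHz ≤ fs/2 = 11.85 kHz, passes unchanged.
53.7 kHz mod fs = 6.3 kHz.
6.3 kHz ≤ fs/2 = 11.85 kHz, appears at 6.3 kHz.
53.7 kHz and 77.4 kHz both map to 6.3 kHz.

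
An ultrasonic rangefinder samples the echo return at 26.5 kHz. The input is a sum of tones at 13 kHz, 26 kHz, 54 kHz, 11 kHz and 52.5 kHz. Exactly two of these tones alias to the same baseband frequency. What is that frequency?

fs/2 = 13.25 kHz.
13 kHz ≤ fs/2 = 13.25 kHz, passes unchanged.
26 kHz > fs/2 = 13.25 kHz, folds to fs − 26 kHz = 0.5 kHz.
54 kHz mod fs = 1 kHz.
1 kHz ≤ fs/2 = 13.25 kHz, appears at 1 kHz.
11 kHz ≤ fs/2 = 13.25 kHz, passes unchanged.
52.5 kHz mod fs = 26 kHz.
26 kHz > fs/2 = 13.25 kHz, folds to fs − 26 kHz = 0.5 kHz.
26 kHz and 52.5 kHz both map to 0.5 kHz.

0.5 kHz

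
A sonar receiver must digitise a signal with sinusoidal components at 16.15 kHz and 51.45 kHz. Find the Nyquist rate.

Highest-frequency component: 51.45 kHz.
Nyquist rate = 2 × 51.45 kHz = 102.9 kHz.

102.9 kHz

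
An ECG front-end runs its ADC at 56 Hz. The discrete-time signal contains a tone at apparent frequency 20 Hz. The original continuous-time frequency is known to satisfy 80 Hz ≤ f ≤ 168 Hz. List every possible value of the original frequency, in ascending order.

92 Hz, 132 Hz, 148 Hz

Frequencies that alias to 20 Hz are k·fs ± 20 Hz for integer k ≥ 0.
k=0: 20 Hz.
k=1: 36 Hz, 76 Hz.
k=2: 92 Hz, 132 Hz.
k=3: 148 Hz, 188 Hz.
k=4: 204 Hz, 244 Hz.
Within [80 Hz, 168 Hz]: 92 Hz, 132 Hz, 148 Hz.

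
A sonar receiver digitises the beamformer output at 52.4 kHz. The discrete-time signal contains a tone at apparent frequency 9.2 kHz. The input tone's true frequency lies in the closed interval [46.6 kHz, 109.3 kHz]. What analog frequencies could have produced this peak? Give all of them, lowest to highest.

Frequencies that alias to 9.2 kHz are k·fs ± 9.2 kHz for integer k ≥ 0.
k=0: 9.2 kHz.
k=1: 43.2 kHz, 61.6 kHz.
k=2: 95.6 kHz, 114 kHz.
k=3: 148 kHz, 166.4 kHz.
Within [46.6 kHz, 109.3 kHz]: 61.6 kHz, 95.6 kHz.

61.6 kHz, 95.6 kHz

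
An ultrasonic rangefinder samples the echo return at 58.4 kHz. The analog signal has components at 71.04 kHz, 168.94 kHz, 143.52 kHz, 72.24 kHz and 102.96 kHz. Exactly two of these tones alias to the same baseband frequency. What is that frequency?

13.84 kHz

fs/2 = 29.2 kHz.
71.04 kHz mod fs = 12.64 kHz.
12.64 kHz ≤ fs/2 = 29.2 kHz, appears at 12.64 kHz.
168.94 kHz mod fs = 52.14 kHz.
52.14 kHz > fs/2 = 29.2 kHz, folds to fs − 52.14 kHz = 6.26 kHz.
143.52 kHz mod fs = 26.72 kHz.
26.72 kHz ≤ fs/2 = 29.2 kHz, appears at 26.72 kHz.
72.24 kHz mod fs = 13.84 kHz.
13.84 kHz ≤ fs/2 = 29.2 kHz, appears at 13.84 kHz.
102.96 kHz mod fs = 44.56 kHz.
44.56 kHz > fs/2 = 29.2 kHz, folds to fs − 44.56 kHz = 13.84 kHz.
72.24 kHz and 102.96 kHz both map to 13.84 kHz.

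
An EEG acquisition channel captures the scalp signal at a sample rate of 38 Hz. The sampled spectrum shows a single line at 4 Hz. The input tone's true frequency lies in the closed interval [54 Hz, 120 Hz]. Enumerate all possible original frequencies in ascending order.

Frequencies that alias to 4 Hz are k·fs ± 4 Hz for integer k ≥ 0.
k=0: 4 Hz.
k=1: 34 Hz, 42 Hz.
k=2: 72 Hz, 80 Hz.
k=3: 110 Hz, 118 Hz.
k=4: 148 Hz, 156 Hz.
Within [54 Hz, 120 Hz]: 72 Hz, 80 Hz, 110 Hz, 118 Hz.

72 Hz, 80 Hz, 110 Hz, 118 Hz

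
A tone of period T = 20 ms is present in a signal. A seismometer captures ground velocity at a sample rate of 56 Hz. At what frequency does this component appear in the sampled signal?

6 Hz

T = 20 ms → f = 1/T = 50 Hz.
50 Hz > fs/2 = 28 Hz, folds to fs − 50 Hz = 6 Hz.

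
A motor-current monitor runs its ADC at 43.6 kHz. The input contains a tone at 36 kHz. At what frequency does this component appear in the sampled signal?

36 kHz > fs/2 = 21.8 kHz, folds to fs − 36 kHz = 7.6 kHz.

7.6 kHz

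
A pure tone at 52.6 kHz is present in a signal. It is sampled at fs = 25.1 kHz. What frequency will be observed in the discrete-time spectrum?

52.6 kHz mod fs = 2.4 kHz.
2.4 kHz ≤ fs/2 = 12.55 kHz, appears at 2.4 kHz.

2.4 kHz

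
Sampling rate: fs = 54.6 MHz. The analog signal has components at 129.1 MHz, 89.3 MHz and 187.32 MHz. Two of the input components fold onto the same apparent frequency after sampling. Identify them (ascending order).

89.3 MHz, 129.1 MHz

fs/2 = 27.3 MHz.
129.1 MHz mod fs = 19.9 MHz.
19.9 MHz ≤ fs/2 = 27.3 MHz, appears at 19.9 MHz.
89.3 MHz mod fs = 34.7 MHz.
34.7 MHz > fs/2 = 27.3 MHz, folds to fs − 34.7 MHz = 19.9 MHz.
187.32 MHz mod fs = 23.52 MHz.
23.52 MHz ≤ fs/2 = 27.3 MHz, appears at 23.52 MHz.
89.3 MHz and 129.1 MHz both map to 19.9 MHz.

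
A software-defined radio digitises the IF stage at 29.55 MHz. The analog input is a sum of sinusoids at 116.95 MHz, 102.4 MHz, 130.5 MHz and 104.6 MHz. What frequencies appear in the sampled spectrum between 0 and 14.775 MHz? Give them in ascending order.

fs/2 = 14.775 MHz.
116.95 MHz mod fs = 28.3 MHz.
28.3 MHz > fs/2 = 14.775 MHz, folds to fs − 28.3 MHz = 1.25 MHz.
102.4 MHz mod fs = 13.75 MHz.
13.75 MHz ≤ fs/2 = 14.775 MHz, appears at 13.75 MHz.
130.5 MHz mod fs = 12.3 MHz.
12.3 MHz ≤ fs/2 = 14.775 MHz, appears at 12.3 MHz.
104.6 MHz mod fs = 15.95 MHz.
15.95 MHz > fs/2 = 14.775 MHz, folds to fs − 15.95 MHz = 13.6 MHz.
Distinct values: {1.25 MHz, 12.3 MHz, 13.6 MHz, 13.75 MHz}.

1.25 MHz, 12.3 MHz, 13.6 MHz, 13.75 MHz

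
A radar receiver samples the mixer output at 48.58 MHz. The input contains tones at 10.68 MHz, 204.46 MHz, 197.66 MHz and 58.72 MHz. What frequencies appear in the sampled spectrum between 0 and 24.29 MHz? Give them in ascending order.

fs/2 = 24.29 MHz.
10.68 MHz ≤ fs/2 = 24.29 MHz, passes unchanged.
204.46 MHz mod fs = 10.14 MHz.
10.14 MHz ≤ fs/2 = 24.29 MHz, appears at 10.14 MHz.
197.66 MHz mod fs = 3.34 MHz.
3.34 MHz ≤ fs/2 = 24.29 MHz, appears at 3.34 MHz.
58.72 MHz mod fs = 10.14 MHz.
10.14 MHz ≤ fs/2 = 24.29 MHz, appears at 10.14 MHz.
Distinct values: {3.34 MHz, 10.14 MHz, 10.68 MHz}.

3.34 MHz, 10.14 MHz, 10.68 MHz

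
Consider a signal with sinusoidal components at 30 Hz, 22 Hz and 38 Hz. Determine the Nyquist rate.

Highest-frequency component: 38 Hz.
Nyquist rate = 2 × 38 Hz = 76 Hz.

76 Hz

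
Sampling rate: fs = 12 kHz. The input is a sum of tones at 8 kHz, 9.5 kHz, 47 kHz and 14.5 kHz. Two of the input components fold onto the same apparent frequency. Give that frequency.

fs/2 = 6 kHz.
8 kHz > fs/2 = 6 kHz, folds to fs − 8 kHz = 4 kHz.
9.5 kHz > fs/2 = 6 kHz, folds to fs − 9.5 kHz = 2.5 kHz.
47 kHz mod fs = 11 kHz.
11 kHz > fs/2 = 6 kHz, folds to fs − 11 kHz = 1 kHz.
14.5 kHz mod fs = 2.5 kHz.
2.5 kHz ≤ fs/2 = 6 kHz, appears at 2.5 kHz.
9.5 kHz and 14.5 kHz both map to 2.5 kHz.

2.5 kHz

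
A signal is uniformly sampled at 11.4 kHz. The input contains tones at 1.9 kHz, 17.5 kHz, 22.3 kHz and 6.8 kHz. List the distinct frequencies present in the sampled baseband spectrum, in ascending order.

fs/2 = 5.7 kHz.
1.9 kHz ≤ fs/2 = 5.7 kHz, passes unchanged.
17.5 kHz mod fs = 6.1 kHz.
6.1 kHz > fs/2 = 5.7 kHz, folds to fs − 6.1 kHz = 5.3 kHz.
22.3 kHz mod fs = 10.9 kHz.
10.9 kHz > fs/2 = 5.7 kHz, folds to fs − 10.9 kHz = 0.5 kHz.
6.8 kHz > fs/2 = 5.7 kHz, folds to fs − 6.8 kHz = 4.6 kHz.
Distinct values: {0.5 kHz, 1.9 kHz, 4.6 kHz, 5.3 kHz}.

0.5 kHz, 1.9 kHz, 4.6 kHz, 5.3 kHz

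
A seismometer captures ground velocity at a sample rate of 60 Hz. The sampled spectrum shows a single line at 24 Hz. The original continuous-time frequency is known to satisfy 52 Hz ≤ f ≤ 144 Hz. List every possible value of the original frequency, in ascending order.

84 Hz, 96 Hz, 144 Hz

Frequencies that alias to 24 Hz are k·fs ± 24 Hz for integer k ≥ 0.
k=0: 24 Hz.
k=1: 36 Hz, 84 Hz.
k=2: 96 Hz, 144 Hz.
k=3: 156 Hz, 204 Hz.
Within [52 Hz, 144 Hz]: 84 Hz, 96 Hz, 144 Hz.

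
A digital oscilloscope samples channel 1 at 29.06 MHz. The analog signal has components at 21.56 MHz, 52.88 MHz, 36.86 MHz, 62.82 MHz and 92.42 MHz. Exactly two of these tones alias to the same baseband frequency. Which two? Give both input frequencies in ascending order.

52.88 MHz, 92.42 MHz

fs/2 = 14.53 MHz.
21.56 MHz > fs/2 = 14.53 MHz, folds to fs − 21.56 MHz = 7.5 MHz.
52.88 MHz mod fs = 23.82 MHz.
23.82 MHz > fs/2 = 14.53 MHz, folds to fs − 23.82 MHz = 5.24 MHz.
36.86 MHz mod fs = 7.8 MHz.
7.8 MHz ≤ fs/2 = 14.53 MHz, appears at 7.8 MHz.
62.82 MHz mod fs = 4.7 MHz.
4.7 MHz ≤ fs/2 = 14.53 MHz, appears at 4.7 MHz.
92.42 MHz mod fs = 5.24 MHz.
5.24 MHz ≤ fs/2 = 14.53 MHz, appears at 5.24 MHz.
52.88 MHz and 92.42 MHz both map to 5.24 MHz.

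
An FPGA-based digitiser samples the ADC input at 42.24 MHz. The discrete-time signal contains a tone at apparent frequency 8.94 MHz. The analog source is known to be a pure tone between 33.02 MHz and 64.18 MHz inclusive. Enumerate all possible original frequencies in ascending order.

33.3 MHz, 51.18 MHz

Frequencies that alias to 8.94 MHz are k·fs ± 8.94 MHz for integer k ≥ 0.
k=0: 8.94 MHz.
k=1: 33.3 MHz, 51.18 MHz.
k=2: 75.54 MHz, 93.42 MHz.
Within [33.02 MHz, 64.18 MHz]: 33.3 MHz, 51.18 MHz.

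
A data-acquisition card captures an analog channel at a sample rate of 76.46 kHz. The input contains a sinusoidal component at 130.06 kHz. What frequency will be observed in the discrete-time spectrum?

22.86 kHz

130.06 kHz mod fs = 53.6 kHz.
53.6 kHz > fs/2 = 38.23 kHz, folds to fs − 53.6 kHz = 22.86 kHz.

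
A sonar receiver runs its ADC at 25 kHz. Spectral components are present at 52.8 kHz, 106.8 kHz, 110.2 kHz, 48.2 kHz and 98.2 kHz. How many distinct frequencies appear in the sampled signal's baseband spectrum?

fs/2 = 12.5 kHz.
52.8 kHz mod fs = 2.8 kHz.
2.8 kHz ≤ fs/2 = 12.5 kHz, appears at 2.8 kHz.
106.8 kHz mod fs = 6.8 kHz.
6.8 kHz ≤ fs/2 = 12.5 kHz, appears at 6.8 kHz.
110.2 kHz mod fs = 10.2 kHz.
10.2 kHz ≤ fs/2 = 12.5 kHz, appears at 10.2 kHz.
48.2 kHz mod fs = 23.2 kHz.
23.2 kHz > fs/2 = 12.5 kHz, folds to fs − 23.2 kHz = 1.8 kHz.
98.2 kHz mod fs = 23.2 kHz.
23.2 kHz > fs/2 = 12.5 kHz, folds to fs − 23.2 kHz = 1.8 kHz.
Distinct values: {1.8 kHz, 2.8 kHz, 6.8 kHz, 10.2 kHz} → 4.

4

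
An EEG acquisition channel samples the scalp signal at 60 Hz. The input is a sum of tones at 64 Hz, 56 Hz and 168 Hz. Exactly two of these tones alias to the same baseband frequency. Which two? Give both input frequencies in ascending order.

56 Hz, 64 Hz

fs/2 = 30 Hz.
64 Hz mod fs = 4 Hz.
4 Hz ≤ fs/2 = 30 Hz, appears at 4 Hz.
56 Hz > fs/2 = 30 Hz, folds to fs − 56 Hz = 4 Hz.
168 Hz mod fs = 48 Hz.
48 Hz > fs/2 = 30 Hz, folds to fs − 48 Hz = 12 Hz.
56 Hz and 64 Hz both map to 4 Hz.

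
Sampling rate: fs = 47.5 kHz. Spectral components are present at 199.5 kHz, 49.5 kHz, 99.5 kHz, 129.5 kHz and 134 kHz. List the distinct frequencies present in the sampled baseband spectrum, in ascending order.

fs/2 = 23.75 kHz.
199.5 kHz mod fs = 9.5 kHz.
9.5 kHz ≤ fs/2 = 23.75 kHz, appears at 9.5 kHz.
49.5 kHz mod fs = 2 kHz.
2 kHz ≤ fs/2 = 23.75 kHz, appears at 2 kHz.
99.5 kHz mod fs = 4.5 kHz.
4.5 kHz ≤ fs/2 = 23.75 kHz, appears at 4.5 kHz.
129.5 kHz mod fs = 34.5 kHz.
34.5 kHz > fs/2 = 23.75 kHz, folds to fs − 34.5 kHz = 13 kHz.
134 kHz mod fs = 39 kHz.
39 kHz > fs/2 = 23.75 kHz, folds to fs − 39 kHz = 8.5 kHz.
Distinct values: {2 kHz, 4.5 kHz, 8.5 kHz, 9.5 kHz, 13 kHz}.

2 kHz, 4.5 kHz, 8.5 kHz, 9.5 kHz, 13 kHz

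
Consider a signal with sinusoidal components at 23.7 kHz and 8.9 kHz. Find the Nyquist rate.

47.4 kHz

Highest-frequency component: 23.7 kHz.
Nyquist rate = 2 × 23.7 kHz = 47.4 kHz.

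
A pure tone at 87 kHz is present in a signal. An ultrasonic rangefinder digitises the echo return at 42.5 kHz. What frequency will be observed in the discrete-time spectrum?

87 kHz mod fs = 2 kHz.
2 kHz ≤ fs/2 = 21.25 kHz, appears at 2 kHz.

2 kHz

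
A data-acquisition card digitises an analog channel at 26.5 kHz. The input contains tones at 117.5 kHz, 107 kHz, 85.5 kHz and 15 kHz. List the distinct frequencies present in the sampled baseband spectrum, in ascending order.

1 kHz, 6 kHz, 11.5 kHz

fs/2 = 13.25 kHz.
117.5 kHz mod fs = 11.5 kHz.
11.5 kHz ≤ fs/2 = 13.25 kHz, appears at 11.5 kHz.
107 kHz mod fs = 1 kHz.
1 kHz ≤ fs/2 = 13.25 kHz, appears at 1 kHz.
85.5 kHz mod fs = 6 kHz.
6 kHz ≤ fs/2 = 13.25 kHz, appears at 6 kHz.
15 kHz > fs/2 = 13.25 kHz, folds to fs − 15 kHz = 11.5 kHz.
Distinct values: {1 kHz, 6 kHz, 11.5 kHz}.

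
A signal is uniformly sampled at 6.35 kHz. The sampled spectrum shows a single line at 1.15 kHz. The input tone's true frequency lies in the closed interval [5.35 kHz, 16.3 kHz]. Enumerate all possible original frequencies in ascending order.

7.5 kHz, 11.55 kHz, 13.85 kHz

Frequencies that alias to 1.15 kHz are k·fs ± 1.15 kHz for integer k ≥ 0.
k=0: 1.15 kHz.
k=1: 5.2 kHz, 7.5 kHz.
k=2: 11.55 kHz, 13.85 kHz.
k=3: 17.9 kHz, 20.2 kHz.
Within [5.35 kHz, 16.3 kHz]: 7.5 kHz, 11.55 kHz, 13.85 kHz.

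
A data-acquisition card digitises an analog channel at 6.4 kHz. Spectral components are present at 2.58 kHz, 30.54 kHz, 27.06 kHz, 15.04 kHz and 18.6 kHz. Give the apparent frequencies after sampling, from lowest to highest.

fs/2 = 3.2 kHz.
2.58 kHz ≤ fs/2 = 3.2 kHz, passes unchanged.
30.54 kHz mod fs = 4.94 kHz.
4.94 kHz > fs/2 = 3.2 kHz, folds to fs − 4.94 kHz = 1.46 kHz.
27.06 kHz mod fs = 1.46 kHz.
1.46 kHz ≤ fs/2 = 3.2 kHz, appears at 1.46 kHz.
15.04 kHz mod fs = 2.24 kHz.
2.24 kHz ≤ fs/2 = 3.2 kHz, appears at 2.24 kHz.
18.6 kHz mod fs = 5.8 kHz.
5.8 kHz > fs/2 = 3.2 kHz, folds to fs − 5.8 kHz = 0.6 kHz.
Distinct values: {0.6 kHz, 1.46 kHz, 2.24 kHz, 2.58 kHz}.

0.6 kHz, 1.46 kHz, 2.24 kHz, 2.58 kHz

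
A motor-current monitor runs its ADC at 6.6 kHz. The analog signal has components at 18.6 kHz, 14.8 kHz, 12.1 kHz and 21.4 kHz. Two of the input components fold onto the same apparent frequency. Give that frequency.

1.6 kHz

fs/2 = 3.3 kHz.
18.6 kHz mod fs = 5.4 kHz.
5.4 kHz > fs/2 = 3.3 kHz, folds to fs − 5.4 kHz = 1.2 kHz.
14.8 kHz mod fs = 1.6 kHz.
1.6 kHz ≤ fs/2 = 3.3 kHz, appears at 1.6 kHz.
12.1 kHz mod fs = 5.5 kHz.
5.5 kHz > fs/2 = 3.3 kHz, folds to fs − 5.5 kHz = 1.1 kHz.
21.4 kHz mod fs = 1.6 kHz.
1.6 kHz ≤ fs/2 = 3.3 kHz, appears at 1.6 kHz.
14.8 kHz and 21.4 kHz both map to 1.6 kHz.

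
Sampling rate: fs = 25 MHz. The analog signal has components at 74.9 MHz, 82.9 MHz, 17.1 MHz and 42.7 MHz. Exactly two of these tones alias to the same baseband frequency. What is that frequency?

fs/2 = 12.5 MHz.
74.9 MHz mod fs = 24.9 MHz.
24.9 MHz > fs/2 = 12.5 MHz, folds to fs − 24.9 MHz = 0.1 MHz.
82.9 MHz mod fs = 7.9 MHz.
7.9 MHz ≤ fs/2 = 12.5 MHz, appears at 7.9 MHz.
17.1 MHz > fs/2 = 12.5 MHz, folds to fs − 17.1 MHz = 7.9 MHz.
42.7 MHz mod fs = 17.7 MHz.
17.7 MHz > fs/2 = 12.5 MHz, folds to fs − 17.7 MHz = 7.3 MHz.
17.1 MHz and 82.9 MHz both map to 7.9 MHz.

7.9 MHz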